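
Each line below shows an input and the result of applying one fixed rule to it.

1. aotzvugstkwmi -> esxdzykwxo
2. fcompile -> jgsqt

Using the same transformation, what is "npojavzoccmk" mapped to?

rtsnezdsg

In each case the input is transformed by: shift every letter 4 places forward in the alphabet (wrapping around), then delete the last 3 characters.
For "npojavzoccmk", step one produces "rtsnezdsggqo"; step two turns that into "rtsnezdsg".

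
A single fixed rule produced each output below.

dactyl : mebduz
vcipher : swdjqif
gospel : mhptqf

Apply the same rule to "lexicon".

omfyjdp

The pattern: shift every letter 1 place forward in the alphabet (wrapping around), then move the last character to the front.
Applying both steps to "lexicon": "mfyjdpo", then "omfyjdp".
(Check on "vcipher": → "wdjqifs" → "swdjqif" ✓)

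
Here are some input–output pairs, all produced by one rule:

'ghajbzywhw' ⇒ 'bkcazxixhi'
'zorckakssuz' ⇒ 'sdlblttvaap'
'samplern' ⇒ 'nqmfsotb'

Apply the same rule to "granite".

bojufhs

The transformation: move the first 2 characters to the end (rotate left by 2), then shift every letter 1 place forward in the alphabet (wrapping around).
"granite" → "bojufhs".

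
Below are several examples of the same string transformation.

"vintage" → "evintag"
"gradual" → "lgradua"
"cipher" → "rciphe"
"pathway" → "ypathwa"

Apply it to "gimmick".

Looking at the pairs, the operation is to move the last character to the front.
On "gimmick" that produces "kgimmic".

kgimmic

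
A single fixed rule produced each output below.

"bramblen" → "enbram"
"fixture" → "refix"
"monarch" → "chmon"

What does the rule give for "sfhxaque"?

Rule — move the last 2 characters to the front (rotate right by 2), then delete the last 2 characters.
For "sfhxaque", step one produces "uesfhxaq"; step two turns that into "uesfhx".

uesfhx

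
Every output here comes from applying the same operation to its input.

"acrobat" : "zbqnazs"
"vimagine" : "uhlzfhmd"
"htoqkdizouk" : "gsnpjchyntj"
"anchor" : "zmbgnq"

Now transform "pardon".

The transformation: shift every letter 1 place backward in the alphabet (wrapping around).
On "pardon" that produces "ozqcnm".

ozqcnm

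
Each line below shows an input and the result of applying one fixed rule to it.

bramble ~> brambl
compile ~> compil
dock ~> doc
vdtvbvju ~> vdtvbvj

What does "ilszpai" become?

Looking at the pairs, the operation is to delete the last character.
Applying that to "ilszpai" gives "ilszpa".

ilszpa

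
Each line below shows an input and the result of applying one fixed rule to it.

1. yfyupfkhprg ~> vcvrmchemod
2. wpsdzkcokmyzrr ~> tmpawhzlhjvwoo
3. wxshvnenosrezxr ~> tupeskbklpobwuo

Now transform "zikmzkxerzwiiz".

What's happening: shift every letter 3 places backward in the alphabet (wrapping around).
For "zikmzkxerzwiiz" the result is "wfhjwhubowtffw".

wfhjwhubowtffw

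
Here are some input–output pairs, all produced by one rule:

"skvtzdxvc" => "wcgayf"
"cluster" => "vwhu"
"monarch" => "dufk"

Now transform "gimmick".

Rule — shift every letter 3 places forward in the alphabet (wrapping around), then delete the first 3 characters.
On "gimmick": the first step gives "jlpplfn", and the second then gives "plfn".

plfn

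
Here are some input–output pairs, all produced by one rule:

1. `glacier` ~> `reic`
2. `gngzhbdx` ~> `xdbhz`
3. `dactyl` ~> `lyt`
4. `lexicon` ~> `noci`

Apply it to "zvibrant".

tnarb

In each case the input is transformed by: delete the first 3 characters, then reverse the string.
Applying that to "zvibrant" gives "tnarb".
(Check on "glacier": → "cier" → "reic" ✓)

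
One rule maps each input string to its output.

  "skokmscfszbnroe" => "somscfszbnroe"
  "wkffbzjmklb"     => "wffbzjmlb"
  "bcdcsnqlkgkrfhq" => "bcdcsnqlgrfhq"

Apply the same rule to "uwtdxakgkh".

uwtdxagh

Rule — remove every "k".
Applying that to "uwtdxakgkh" gives "uwtdxagh".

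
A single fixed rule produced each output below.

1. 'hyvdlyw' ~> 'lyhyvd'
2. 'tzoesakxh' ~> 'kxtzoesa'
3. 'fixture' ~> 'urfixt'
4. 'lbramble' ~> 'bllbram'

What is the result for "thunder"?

dethun

The rule is to delete the last character, then move the last 2 characters to the front (rotate right by 2).
For "thunder", step one produces "thunde"; step two turns that into "dethun".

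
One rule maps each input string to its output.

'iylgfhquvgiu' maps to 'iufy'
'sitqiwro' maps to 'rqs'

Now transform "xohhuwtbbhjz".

jbuo

What's happening: reverse the string, then keep one character in every 3, starting at position 2 (positions 2nd, 5th, 8th, ...).
For "xohhuwtbbhjz", step one produces "zjhbbtwuhhox"; step two turns that into "jbuo".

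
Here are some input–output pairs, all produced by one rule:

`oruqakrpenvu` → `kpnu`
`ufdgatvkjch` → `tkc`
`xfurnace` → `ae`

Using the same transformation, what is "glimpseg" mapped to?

The rule is to keep every other character starting from the second (positions 2nd, 4th, 6th, ...), then delete the first 2 characters.
For "glimpseg", step one produces "lmsg"; step two turns that into "sg".

sg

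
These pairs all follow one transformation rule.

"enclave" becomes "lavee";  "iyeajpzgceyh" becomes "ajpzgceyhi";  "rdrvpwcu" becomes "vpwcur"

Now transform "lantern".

ternl

Each output is the input with this applied: move the first 3 characters to the end (rotate left by 3), then delete the last 2 characters.
For "lantern" the result is "ternl".
(Check on "enclave": → "laveenc" → "lavee" ✓)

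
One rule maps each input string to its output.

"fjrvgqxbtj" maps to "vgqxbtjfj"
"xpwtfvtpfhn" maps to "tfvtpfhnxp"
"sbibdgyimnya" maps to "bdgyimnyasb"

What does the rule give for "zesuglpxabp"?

The pattern: move the first 3 characters to the end (rotate left by 3), then delete the last character.
So "zesuglpxabp" becomes "uglpxabpze".

uglpxabpze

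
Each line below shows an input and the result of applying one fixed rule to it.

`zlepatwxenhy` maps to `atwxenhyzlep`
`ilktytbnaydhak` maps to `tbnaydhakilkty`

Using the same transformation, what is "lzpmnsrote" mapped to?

mnsrotelzp

The transformation: swap the front and back halves of the string, then move the last 2 characters to the front (rotate right by 2).
"lzpmnsrote" → "srotelzpmn" → "mnsrotelzp".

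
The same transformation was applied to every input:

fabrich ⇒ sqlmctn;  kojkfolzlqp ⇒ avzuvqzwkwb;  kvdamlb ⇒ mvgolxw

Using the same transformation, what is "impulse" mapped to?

In each case the input is transformed by: move the last character to the front, then shift every letter 11 places forward in the alphabet (wrapping around).
Starting from "impulse": after the first operation, "eimpuls"; after the second, "ptxafwd".

ptxafwd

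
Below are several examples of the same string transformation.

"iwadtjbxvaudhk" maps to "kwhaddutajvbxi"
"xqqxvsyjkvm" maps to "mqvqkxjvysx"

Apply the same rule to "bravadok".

kroadvab

The rule is to take characters alternately from the front and the back (1st, last, 2nd, 2nd-last, ...), then move the first character to the end.
On "bravadok": the first step gives "bkroadva", and the second then gives "kroadvab".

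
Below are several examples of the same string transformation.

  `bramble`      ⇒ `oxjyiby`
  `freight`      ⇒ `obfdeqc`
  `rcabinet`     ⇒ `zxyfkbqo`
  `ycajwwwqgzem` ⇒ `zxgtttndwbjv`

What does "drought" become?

The pattern: move the first character to the end, then shift every letter 3 places backward in the alphabet (wrapping around).
Working it through for "drought": intermediate "roughtd", final "olrdeqa".

olrdeqa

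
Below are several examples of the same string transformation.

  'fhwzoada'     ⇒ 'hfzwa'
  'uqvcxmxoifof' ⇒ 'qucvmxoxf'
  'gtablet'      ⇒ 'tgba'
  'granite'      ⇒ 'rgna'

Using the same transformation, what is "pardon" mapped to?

apd

In each case the input is transformed by: swap each adjacent pair of characters (1↔2, 3↔4, ...), then delete the last 3 characters.
"pardon" → "apd".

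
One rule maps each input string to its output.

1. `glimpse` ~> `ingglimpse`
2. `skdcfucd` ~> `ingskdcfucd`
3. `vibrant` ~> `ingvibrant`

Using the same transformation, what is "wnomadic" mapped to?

The pattern: prepend "ing".
On "wnomadic" that produces "ingwnomadic".

ingwnomadic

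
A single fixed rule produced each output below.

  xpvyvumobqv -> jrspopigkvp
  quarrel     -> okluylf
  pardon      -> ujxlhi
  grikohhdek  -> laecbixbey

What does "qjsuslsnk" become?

In each case the input is transformed by: swap each adjacent pair of characters (1↔2, 3↔4, ...), then shift every letter 6 places backward in the alphabet (wrapping around).
Doing the same to "qjsuslsnk": "dkomfmhme".
(Check on "quarrel": → "uqraerl" → "okluylf" ✓)

dkomfmhme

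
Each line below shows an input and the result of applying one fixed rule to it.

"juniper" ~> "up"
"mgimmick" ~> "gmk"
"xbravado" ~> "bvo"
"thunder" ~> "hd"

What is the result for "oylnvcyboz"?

Looking at the pairs, the operation is to keep one character in every 3, starting at position 2 (positions 2nd, 5th, 8th, ...).
For "oylnvcyboz" the result is "yvb".

yvb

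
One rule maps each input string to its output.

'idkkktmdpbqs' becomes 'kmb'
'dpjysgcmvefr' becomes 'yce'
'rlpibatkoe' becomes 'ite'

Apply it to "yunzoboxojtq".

The transformation: delete the first 2 characters, then keep one character in every 3, starting at position 2 (positions 2nd, 5th, 8th, ...).
So "yunzoboxojtq" becomes "zoj".

zoj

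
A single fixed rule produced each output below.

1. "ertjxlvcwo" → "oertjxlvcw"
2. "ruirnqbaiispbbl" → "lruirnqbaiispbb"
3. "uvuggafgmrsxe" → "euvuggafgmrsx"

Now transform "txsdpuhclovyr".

The transformation: move the last character to the front.
"txsdpuhclovyr" → "rtxsdpuhclovy".

rtxsdpuhclovy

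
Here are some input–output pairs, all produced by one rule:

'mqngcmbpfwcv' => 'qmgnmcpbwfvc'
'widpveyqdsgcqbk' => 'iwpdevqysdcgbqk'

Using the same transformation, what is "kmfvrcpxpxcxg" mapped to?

Each output is the input with this applied: swap each adjacent pair of characters (1↔2, 3↔4, ...).
On "kmfvrcpxpxcxg" that produces "mkvfcrxpxpxcg".

mkvfcrxpxpxcg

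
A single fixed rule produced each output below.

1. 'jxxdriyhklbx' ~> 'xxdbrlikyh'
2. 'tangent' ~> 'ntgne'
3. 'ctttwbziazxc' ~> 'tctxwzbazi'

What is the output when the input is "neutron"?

The pattern: delete the first 2 characters, then take characters alternately from the front and the back (1st, last, 2nd, 2nd-last, ...).
"neutron" → "untor".

untor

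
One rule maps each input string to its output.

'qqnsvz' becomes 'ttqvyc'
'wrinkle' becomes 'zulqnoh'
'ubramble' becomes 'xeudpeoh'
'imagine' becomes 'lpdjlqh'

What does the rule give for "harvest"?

Each output is the input with this applied: shift every letter 3 places forward in the alphabet (wrapping around).
Applying that to "harvest" gives "kduyhvw".

kduyhvw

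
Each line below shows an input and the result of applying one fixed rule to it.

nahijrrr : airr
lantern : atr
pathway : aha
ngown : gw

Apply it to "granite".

Looking at the pairs, the operation is to keep every other character starting from the second (positions 2nd, 4th, 6th, ...).
"granite" → "rnt".

rnt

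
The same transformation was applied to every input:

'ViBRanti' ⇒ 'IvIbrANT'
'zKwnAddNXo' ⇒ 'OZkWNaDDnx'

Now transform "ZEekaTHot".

TzeEKAthO

In each case the input is transformed by: flip the case of every letter, then move the last character to the front.
Applying both steps to "ZEekaTHot": "zeEKAthOT", then "TzeEKAthO".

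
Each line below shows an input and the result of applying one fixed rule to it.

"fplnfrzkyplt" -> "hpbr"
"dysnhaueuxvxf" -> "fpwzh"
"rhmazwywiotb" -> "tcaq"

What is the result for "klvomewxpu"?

mqyw

Looking at the pairs, the operation is to shift every letter 2 places forward in the alphabet (wrapping around), then keep one character in every 3, starting at position 1 (positions 1st, 4th, 7th, ...).
For "klvomewxpu", step one produces "mnxqogyzrw"; step two turns that into "mqyw".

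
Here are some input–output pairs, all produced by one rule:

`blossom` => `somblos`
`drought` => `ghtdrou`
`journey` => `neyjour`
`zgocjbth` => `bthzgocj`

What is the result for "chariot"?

The transformation: move the last 3 characters to the front (rotate right by 3).
On "chariot" that produces "iotchar".

iotchar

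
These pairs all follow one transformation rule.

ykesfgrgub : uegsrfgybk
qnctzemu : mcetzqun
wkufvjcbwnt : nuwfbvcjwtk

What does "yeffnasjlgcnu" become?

nfcfgnlajsyue

The rule is to take characters alternately from the front and the back (1st, last, 2nd, 2nd-last, ...), then move the first 3 characters to the end (rotate left by 3).
Starting from "yeffnasjlgcnu": after the first operation, "yuenfcfgnlajs"; after the second, "nfcfgnlajsyue".
(Check on "qnctzemu": → "qunmcetz" → "mcetzqun" ✓)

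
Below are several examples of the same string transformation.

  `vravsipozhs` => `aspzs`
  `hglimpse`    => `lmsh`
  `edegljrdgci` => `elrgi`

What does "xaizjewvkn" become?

ijwkx

In each case the input is transformed by: move the first character to the end, then keep every other character starting from the second (positions 2nd, 4th, 6th, ...).
"xaizjewvkn" → "ijwkx".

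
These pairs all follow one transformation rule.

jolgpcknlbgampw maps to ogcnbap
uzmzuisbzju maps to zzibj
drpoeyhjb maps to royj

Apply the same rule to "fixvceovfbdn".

The transformation: keep every other character starting from the second (positions 2nd, 4th, 6th, ...).
So "fixvceovfbdn" becomes "ivevbn".

ivevbn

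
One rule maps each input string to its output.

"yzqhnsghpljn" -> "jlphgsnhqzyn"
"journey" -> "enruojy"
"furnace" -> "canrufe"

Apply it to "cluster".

etsulcr

In each case the input is transformed by: move the last character to the front, then reverse the string.
"cluster" → "etsulcr".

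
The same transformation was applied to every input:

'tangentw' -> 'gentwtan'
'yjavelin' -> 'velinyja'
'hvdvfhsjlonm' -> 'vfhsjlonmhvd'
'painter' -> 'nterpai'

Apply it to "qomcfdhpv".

cfdhpvqom

Rule — move the first 3 characters to the end (rotate left by 3).
"qomcfdhpv" → "cfdhpvqom".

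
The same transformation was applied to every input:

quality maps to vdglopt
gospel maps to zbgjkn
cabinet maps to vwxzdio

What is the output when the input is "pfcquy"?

What's happening: sort the characters into alphabetical order, then shift every letter 5 places backward in the alphabet (wrapping around).
"pfcquy" → "cfpquy" → "xaklpt".

xaklpt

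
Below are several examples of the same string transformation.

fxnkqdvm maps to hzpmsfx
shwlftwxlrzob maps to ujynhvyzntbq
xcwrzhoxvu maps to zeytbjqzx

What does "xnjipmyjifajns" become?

In each case the input is transformed by: delete the last character, then shift every letter 2 places forward in the alphabet (wrapping around).
Starting from "xnjipmyjifajns": after the first operation, "xnjipmyjifajn"; after the second, "zplkroalkhclp".
(Check on "xcwrzhoxvu": → "xcwrzhoxv" → "zeytbjqzx" ✓)

zplkroalkhclp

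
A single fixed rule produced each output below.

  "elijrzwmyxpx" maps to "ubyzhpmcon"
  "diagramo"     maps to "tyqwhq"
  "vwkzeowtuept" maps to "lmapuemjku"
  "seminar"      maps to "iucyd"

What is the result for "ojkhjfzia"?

Each output is the input with this applied: shift every letter 10 places backward in the alphabet (wrapping around), then delete the last 2 characters.
Working it through for "ojkhjfzia": intermediate "ezaxzvpyq", final "ezaxzvp".

ezaxzvp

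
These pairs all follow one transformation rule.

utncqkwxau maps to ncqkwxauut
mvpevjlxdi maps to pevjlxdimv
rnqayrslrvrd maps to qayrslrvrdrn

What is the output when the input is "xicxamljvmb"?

The rule is to move the first 2 characters to the end (rotate left by 2).
Doing the same to "xicxamljvmb": "cxamljvmbxi".

cxamljvmbxi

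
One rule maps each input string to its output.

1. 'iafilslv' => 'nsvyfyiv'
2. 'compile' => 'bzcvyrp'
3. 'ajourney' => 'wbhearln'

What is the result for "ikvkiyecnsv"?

xixvlrpafiv

The transformation: shift every letter 13 places forward in the alphabet (wrapping around) — i.e. ROT13, then move the first character to the end.
Working it through for "ikvkiyecnsv": intermediate "vxixvlrpafi", final "xixvlrpafiv".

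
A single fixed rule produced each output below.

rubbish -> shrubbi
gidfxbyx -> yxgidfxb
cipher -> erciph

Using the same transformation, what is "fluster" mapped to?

erflust

What's happening: move the last 2 characters to the front (rotate right by 2).
Doing the same to "fluster": "erflust".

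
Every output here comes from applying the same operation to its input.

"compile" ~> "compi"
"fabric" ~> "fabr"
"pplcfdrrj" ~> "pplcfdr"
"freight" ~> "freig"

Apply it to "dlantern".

What's happening: delete the last 2 characters.
Doing the same to "dlantern": "dlante".

dlante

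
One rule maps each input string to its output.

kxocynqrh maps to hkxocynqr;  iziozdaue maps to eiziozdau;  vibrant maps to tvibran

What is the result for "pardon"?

Each output is the input with this applied: move the last character to the front.
On "pardon" that produces "npardo".

npardo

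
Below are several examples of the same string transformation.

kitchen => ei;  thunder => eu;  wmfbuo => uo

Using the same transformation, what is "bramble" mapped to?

ea

Looking at the pairs, the operation is to move the last 3 characters to the front (rotate right by 3), then keep only the vowels.
"bramble" → "ea".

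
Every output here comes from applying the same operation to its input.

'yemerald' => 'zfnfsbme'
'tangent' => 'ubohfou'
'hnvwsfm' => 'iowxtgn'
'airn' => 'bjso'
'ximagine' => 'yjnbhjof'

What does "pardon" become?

qbsepo

The transformation: shift every letter 1 place forward in the alphabet (wrapping around).
"pardon" → "qbsepo".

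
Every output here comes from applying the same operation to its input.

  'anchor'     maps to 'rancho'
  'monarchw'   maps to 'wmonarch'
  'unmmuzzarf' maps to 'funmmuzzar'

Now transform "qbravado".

In each case the input is transformed by: move the last character to the front.
For "qbravado" the result is "oqbravad".

oqbravad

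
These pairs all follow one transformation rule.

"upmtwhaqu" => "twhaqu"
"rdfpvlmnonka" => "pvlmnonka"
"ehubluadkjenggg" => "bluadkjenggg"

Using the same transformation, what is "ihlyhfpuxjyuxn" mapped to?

Each output is the input with this applied: delete the first 3 characters.
For "ihlyhfpuxjyuxn" the result is "yhfpuxjyuxn".

yhfpuxjyuxn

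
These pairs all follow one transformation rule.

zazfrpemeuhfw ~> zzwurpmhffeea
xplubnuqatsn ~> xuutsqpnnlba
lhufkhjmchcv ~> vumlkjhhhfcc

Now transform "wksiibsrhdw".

Rule — sort the characters into reverse alphabetical order.
On "wksiibsrhdw" that produces "wwssrkiihdb".

wwssrkiihdb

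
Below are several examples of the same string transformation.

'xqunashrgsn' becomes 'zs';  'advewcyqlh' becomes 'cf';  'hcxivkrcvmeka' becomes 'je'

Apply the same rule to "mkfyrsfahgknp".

om

The transformation: shift every letter 2 places forward in the alphabet (wrapping around), then keep only the first 2 characters.
Working it through for "mkfyrsfahgknp": intermediate "omhatuhcjimpr", final "om".
(Check on "hcxivkrcvmeka": → "jezkxmtexogmc" → "je" ✓)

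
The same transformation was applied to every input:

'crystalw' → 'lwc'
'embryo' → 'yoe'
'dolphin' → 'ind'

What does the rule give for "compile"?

lec

What's happening: move the first character to the end, then keep only the last 3 characters.
"compile" → "ompilec" → "lec".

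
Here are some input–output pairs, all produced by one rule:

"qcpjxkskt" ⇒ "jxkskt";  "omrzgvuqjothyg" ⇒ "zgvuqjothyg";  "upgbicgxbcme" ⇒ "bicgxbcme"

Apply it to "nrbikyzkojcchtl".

In each case the input is transformed by: delete the first 3 characters.
On "nrbikyzkojcchtl" that produces "ikyzkojcchtl".

ikyzkojcchtl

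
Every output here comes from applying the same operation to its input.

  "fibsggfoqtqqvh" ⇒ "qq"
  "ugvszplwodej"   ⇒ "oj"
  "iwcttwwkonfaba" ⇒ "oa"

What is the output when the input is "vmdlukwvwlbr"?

wr

What's happening: keep one character in every 3, starting at position 3 (positions 3rd, 6th, 9th, ...), then delete the first 2 characters.
"vmdlukwvwlbr" → "dkwr" → "wr".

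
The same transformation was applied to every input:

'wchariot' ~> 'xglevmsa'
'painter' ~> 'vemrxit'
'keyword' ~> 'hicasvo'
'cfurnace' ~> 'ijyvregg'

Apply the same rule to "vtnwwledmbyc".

The pattern: shift every letter 4 places forward in the alphabet (wrapping around), then swap the first and last characters.
On "vtnwwledmbyc" that produces "gxraapihqfcz".

gxraapihqfcz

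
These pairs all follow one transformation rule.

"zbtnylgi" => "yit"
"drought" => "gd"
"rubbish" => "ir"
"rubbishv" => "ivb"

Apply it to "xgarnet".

nx

The pattern: move the first 3 characters to the end (rotate left by 3), then keep one character in every 3, starting at position 2 (positions 2nd, 5th, 8th, ...).
Working it through for "xgarnet": intermediate "rnetxga", final "nx".
(Check on "rubbishv": → "bishvrub" → "ivb" ✓)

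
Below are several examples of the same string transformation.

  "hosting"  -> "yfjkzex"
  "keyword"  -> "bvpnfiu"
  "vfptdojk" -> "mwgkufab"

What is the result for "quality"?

Rule — shift every letter 9 places backward in the alphabet (wrapping around).
"quality" → "hlrczkp".

hlrczkp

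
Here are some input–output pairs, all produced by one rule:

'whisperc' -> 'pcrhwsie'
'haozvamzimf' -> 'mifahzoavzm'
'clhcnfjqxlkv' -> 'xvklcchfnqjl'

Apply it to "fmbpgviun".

uinmfpbvg

The rule is to swap each adjacent pair of characters (1↔2, 3↔4, ...), then move the last 3 characters to the front (rotate right by 3).
On "fmbpgviun": the first step gives "mfpbvguin", and the second then gives "uinmfpbvg".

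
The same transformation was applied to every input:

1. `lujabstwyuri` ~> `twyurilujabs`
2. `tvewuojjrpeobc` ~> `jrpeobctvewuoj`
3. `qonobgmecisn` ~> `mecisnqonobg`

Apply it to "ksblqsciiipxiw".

iiipxiwksblqsc

The rule is to swap the front and back halves of the string.
So "ksblqsciiipxiw" becomes "iiipxiwksblqsc".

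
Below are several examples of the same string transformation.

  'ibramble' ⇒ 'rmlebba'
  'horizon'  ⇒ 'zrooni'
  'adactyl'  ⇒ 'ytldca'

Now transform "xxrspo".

Looking at the pairs, the operation is to delete the first character, then sort the characters into reverse alphabetical order.
For "xxrspo", step one produces "xrspo"; step two turns that into "xsrpo".

xsrpo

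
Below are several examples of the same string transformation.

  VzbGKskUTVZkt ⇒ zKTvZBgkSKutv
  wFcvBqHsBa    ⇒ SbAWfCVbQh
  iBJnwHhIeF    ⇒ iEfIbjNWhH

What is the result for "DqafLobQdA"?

Rule — flip the case of every letter, then move the last 3 characters to the front (rotate right by 3).
Working it through for "DqafLobQdA": intermediate "dQAFlOBqDa", final "qDadQAFlOB".

qDadQAFlOB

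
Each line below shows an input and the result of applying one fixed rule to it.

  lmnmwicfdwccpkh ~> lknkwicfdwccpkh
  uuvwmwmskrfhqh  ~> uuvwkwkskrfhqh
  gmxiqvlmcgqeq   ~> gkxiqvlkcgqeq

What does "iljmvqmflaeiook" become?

iljkvqkflaeiook

Looking at the pairs, the operation is to replace every "m" with "k".
For "iljmvqmflaeiook" the result is "iljkvqkflaeiook".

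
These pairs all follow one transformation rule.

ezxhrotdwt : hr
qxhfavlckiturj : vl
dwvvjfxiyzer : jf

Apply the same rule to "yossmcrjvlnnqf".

cr

Rule — swap the front and back halves of the string, then keep only the last 2 characters.
Doing the same to "yossmcrjvlnnqf": "cr".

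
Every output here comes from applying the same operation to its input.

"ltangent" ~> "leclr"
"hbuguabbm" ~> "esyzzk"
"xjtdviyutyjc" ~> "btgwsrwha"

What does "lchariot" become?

ypgmr

Rule — shift every letter 2 places backward in the alphabet (wrapping around), then delete the first 3 characters.
Working it through for "lchariot": intermediate "jafypgmr", final "ypgmr".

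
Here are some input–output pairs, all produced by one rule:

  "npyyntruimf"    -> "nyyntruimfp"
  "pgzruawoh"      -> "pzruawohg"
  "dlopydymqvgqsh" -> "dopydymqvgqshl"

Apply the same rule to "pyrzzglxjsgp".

The rule is to move the first character to the end, then swap the first and last characters.
"pyrzzglxjsgp" → "yrzzglxjsgpp" → "przzglxjsgpy".

przzglxjsgpy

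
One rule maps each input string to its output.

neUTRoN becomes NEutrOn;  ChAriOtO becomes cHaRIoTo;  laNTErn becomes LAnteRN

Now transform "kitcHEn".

KITCheN

Each output is the input with this applied: flip the case of every letter.
Applying that to "kitcHEn" gives "KITCheN".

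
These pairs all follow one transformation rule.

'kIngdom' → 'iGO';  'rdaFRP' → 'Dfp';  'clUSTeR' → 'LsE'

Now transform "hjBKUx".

Each output is the input with this applied: flip the case of every letter, then keep every other character starting from the second (positions 2nd, 4th, 6th, ...).
On "hjBKUx": the first step gives "HJbkuX", and the second then gives "JkX".
(Check on "clUSTeR": → "CLustEr" → "LsE" ✓)

JkX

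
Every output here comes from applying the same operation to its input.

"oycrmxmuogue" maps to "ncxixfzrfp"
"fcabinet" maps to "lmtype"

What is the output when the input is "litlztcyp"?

ewkenja

Looking at the pairs, the operation is to shift every letter 11 places forward in the alphabet (wrapping around), then delete the first 2 characters.
Starting from "litlztcyp": after the first operation, "wtewkenja"; after the second, "ewkenja".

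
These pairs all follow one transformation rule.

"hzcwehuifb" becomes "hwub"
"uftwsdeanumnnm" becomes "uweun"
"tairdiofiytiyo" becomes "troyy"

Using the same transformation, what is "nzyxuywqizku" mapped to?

The rule is to keep one character in every 3, starting at position 1 (positions 1st, 4th, 7th, ...).
Doing the same to "nzyxuywqizku": "nxwz".

nxwz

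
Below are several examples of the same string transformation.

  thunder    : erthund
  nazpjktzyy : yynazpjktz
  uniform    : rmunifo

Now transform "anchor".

oranch

The pattern: move the last 2 characters to the front (rotate right by 2).
For "anchor" the result is "oranch".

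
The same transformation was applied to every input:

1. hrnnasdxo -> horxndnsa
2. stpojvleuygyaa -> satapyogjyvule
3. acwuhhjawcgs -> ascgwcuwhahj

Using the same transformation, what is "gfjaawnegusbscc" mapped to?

What's happening: take characters alternately from the front and the back (1st, last, 2nd, 2nd-last, ...).
Doing the same to "gfjaawnegusbscc": "gcfcjsabaswunge".

gcfcjsabaswunge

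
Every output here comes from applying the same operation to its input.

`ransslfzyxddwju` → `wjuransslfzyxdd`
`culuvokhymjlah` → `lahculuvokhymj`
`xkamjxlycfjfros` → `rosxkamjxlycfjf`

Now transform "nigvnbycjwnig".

nignigvnbycjw

The rule is to move the last 3 characters to the front (rotate right by 3).
On "nigvnbycjwnig" that produces "nignigvnbycjw".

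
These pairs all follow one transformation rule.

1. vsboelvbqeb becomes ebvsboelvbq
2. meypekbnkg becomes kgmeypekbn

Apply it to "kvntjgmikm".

What's happening: move the last 2 characters to the front (rotate right by 2).
On "kvntjgmikm" that produces "kmkvntjgmi".

kmkvntjgmi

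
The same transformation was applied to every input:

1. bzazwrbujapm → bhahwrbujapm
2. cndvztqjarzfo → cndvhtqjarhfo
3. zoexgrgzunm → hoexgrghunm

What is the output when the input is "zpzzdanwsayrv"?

hphhdanwsayrv

Each output is the input with this applied: replace every "z" with "h".
Applying that to "zpzzdanwsayrv" gives "hphhdanwsayrv".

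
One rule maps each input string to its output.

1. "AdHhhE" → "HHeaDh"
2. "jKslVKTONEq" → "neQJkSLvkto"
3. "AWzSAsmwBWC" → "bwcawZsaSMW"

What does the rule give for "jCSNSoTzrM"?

ZRmJcsnsOt

What's happening: move the last 3 characters to the front (rotate right by 3), then flip the case of every letter.
For "jCSNSoTzrM", step one produces "zrMjCSNSoT"; step two turns that into "ZRmJcsnsOt".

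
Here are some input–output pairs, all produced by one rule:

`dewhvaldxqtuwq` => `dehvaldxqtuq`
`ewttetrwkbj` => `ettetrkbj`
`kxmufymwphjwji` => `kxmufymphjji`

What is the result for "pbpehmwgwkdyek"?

pbpehmgkdyek

The rule is to remove every "w".
"pbpehmwgwkdyek" → "pbpehmgkdyek".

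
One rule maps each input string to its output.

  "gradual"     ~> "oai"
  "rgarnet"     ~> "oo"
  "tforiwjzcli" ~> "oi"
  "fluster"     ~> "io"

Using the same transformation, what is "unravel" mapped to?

oi

What's happening: shift every letter 3 places backward in the alphabet (wrapping around), then keep only the vowels.
Starting from "unravel": after the first operation, "rkoxsbi"; after the second, "oi".
(Check on "fluster": → "cirpqbo" → "io" ✓)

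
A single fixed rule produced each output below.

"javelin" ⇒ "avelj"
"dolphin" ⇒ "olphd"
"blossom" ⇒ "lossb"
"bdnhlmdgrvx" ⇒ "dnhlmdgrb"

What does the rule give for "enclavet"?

Each output is the input with this applied: delete the last 2 characters, then move the first character to the end.
For "enclavet" the result is "nclave".

nclave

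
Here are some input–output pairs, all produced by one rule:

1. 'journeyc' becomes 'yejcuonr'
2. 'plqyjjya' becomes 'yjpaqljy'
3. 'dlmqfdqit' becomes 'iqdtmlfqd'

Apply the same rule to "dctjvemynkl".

In each case the input is transformed by: move the last 3 characters to the front (rotate right by 3), then swap each adjacent pair of characters (1↔2, 3↔4, ...).
On "dctjvemynkl": the first step gives "nkldctjvemy", and the second then gives "kndltcvjmey".

kndltcvjmey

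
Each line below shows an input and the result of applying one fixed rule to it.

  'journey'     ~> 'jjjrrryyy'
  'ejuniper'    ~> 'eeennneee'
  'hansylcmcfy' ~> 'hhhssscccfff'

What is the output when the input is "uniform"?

uuufffmmm

The transformation: keep one character in every 3, starting at position 1 (positions 1st, 4th, 7th, ...), then repeat every character 3 times.
For "uniform", step one produces "ufm"; step two turns that into "uuufffmmm".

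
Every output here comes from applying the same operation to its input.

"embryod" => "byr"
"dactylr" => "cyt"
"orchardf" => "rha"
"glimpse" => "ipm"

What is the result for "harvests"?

In each case the input is transformed by: take characters alternately from the front and the back (1st, last, 2nd, 2nd-last, ...), then keep only the last 3 characters.
Starting from "harvests": after the first operation, "hsatrsve"; after the second, "sve".

sve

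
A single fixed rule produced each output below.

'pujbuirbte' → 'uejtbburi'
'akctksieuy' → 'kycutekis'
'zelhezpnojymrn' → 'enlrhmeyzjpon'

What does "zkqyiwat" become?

Looking at the pairs, the operation is to delete the first character, then take characters alternately from the front and the back (1st, last, 2nd, 2nd-last, ...).
Applying both steps to "zkqyiwat": "kqyiwat", then "ktqaywi".

ktqaywi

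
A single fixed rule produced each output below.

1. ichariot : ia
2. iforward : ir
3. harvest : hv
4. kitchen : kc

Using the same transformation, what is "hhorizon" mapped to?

hr

The transformation: move the last 2 characters to the front (rotate right by 2), then keep one character in every 3, starting at position 3 (positions 3rd, 6th, 9th, ...).
Working it through for "hhorizon": intermediate "onhhoriz", final "hr".
(Check on "ichariot": → "otichari" → "ia" ✓)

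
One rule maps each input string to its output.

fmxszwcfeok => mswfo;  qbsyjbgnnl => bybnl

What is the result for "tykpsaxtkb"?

Rule — keep every other character starting from the second (positions 2nd, 4th, 6th, ...).
Doing the same to "tykpsaxtkb": "ypatb".

ypatb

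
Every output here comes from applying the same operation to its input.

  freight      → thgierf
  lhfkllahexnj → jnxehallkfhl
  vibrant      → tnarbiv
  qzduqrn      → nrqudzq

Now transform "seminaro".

Each output is the input with this applied: reverse the string.
Applying that to "seminaro" gives "oranimes".

oranimes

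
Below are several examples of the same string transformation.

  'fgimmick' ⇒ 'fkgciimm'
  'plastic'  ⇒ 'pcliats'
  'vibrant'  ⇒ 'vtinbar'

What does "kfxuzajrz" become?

Rule — take characters alternately from the front and the back (1st, last, 2nd, 2nd-last, ...).
Applying that to "kfxuzajrz" gives "kzfrxjuaz".

kzfrxjuaz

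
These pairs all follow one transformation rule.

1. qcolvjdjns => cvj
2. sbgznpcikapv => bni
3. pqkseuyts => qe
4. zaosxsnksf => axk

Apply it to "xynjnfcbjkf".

ynb

Looking at the pairs, the operation is to delete the last 2 characters, then keep one character in every 3, starting at position 2 (positions 2nd, 5th, 8th, ...).
On "xynjnfcbjkf": the first step gives "xynjnfcbj", and the second then gives "ynb".
(Check on "qcolvjdjns": → "qcolvjdj" → "cvj" ✓)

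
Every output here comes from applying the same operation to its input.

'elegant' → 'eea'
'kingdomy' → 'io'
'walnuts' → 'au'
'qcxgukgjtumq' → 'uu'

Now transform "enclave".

Each output is the input with this applied: keep only the vowels.
So "enclave" becomes "eae".

eae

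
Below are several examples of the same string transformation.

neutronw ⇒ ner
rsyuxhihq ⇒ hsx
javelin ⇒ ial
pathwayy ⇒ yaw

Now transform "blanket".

elk

What's happening: move the last 2 characters to the front (rotate right by 2), then keep one character in every 3, starting at position 1 (positions 1st, 4th, 7th, ...).
Working it through for "blanket": intermediate "etblank", final "elk".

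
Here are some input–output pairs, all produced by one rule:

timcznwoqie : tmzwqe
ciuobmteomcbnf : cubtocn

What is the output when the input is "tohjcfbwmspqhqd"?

thcbmphd

In each case the input is transformed by: keep every other character starting from the first (positions 1st, 3rd, 5th, ...).
Doing the same to "tohjcfbwmspqhqd": "thcbmphd".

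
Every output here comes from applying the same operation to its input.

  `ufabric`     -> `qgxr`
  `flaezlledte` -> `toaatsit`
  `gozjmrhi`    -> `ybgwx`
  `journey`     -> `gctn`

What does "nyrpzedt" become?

Looking at the pairs, the operation is to delete the first 3 characters, then shift every letter 11 places backward in the alphabet (wrapping around).
Applying both steps to "nyrpzedt": "pzedt", then "eotsi".

eotsi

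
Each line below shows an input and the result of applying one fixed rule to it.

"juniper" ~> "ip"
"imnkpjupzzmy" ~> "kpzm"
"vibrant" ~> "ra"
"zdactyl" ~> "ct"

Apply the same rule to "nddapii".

Rule — swap each adjacent pair of characters (1↔2, 3↔4, ...), then keep one character in every 3, starting at position 3 (positions 3rd, 6th, 9th, ...).
Starting from "nddapii": after the first operation, "dnadipi"; after the second, "ap".

ap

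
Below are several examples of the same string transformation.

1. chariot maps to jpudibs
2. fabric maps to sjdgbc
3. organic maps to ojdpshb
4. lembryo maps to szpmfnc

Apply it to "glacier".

Looking at the pairs, the operation is to shift every letter 1 place forward in the alphabet (wrapping around), then move the last 3 characters to the front (rotate right by 3).
On "glacier" that produces "jfshmbd".

jfshmbd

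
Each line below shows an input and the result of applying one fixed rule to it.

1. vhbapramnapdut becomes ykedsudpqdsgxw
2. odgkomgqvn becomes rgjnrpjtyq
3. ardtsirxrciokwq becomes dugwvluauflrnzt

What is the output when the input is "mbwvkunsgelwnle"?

Rule — shift every letter 3 places forward in the alphabet (wrapping around).
"mbwvkunsgelwnle" → "pezynxqvjhozqoh".

pezynxqvjhozqoh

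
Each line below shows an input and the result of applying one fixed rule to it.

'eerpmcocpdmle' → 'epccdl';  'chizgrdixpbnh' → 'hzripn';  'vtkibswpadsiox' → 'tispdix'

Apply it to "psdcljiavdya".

Each output is the input with this applied: keep every other character starting from the second (positions 2nd, 4th, 6th, ...).
"psdcljiavdya" → "scjada".

scjada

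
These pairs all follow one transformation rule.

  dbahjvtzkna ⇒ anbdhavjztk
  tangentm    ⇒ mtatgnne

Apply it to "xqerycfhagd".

What's happening: move the last 2 characters to the front (rotate right by 2), then swap each adjacent pair of characters (1↔2, 3↔4, ...).
For "xqerycfhagd", step one produces "gdxqerycfha"; step two turns that into "dgqxrecyhfa".

dgqxrecyhfa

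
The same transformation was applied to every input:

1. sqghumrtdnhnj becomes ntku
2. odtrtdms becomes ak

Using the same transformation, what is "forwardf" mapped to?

The pattern: keep one character in every 3, starting at position 3 (positions 3rd, 6th, 9th, ...), then shift every letter 7 places forward in the alphabet (wrapping around).
On "forwardf": the first step gives "rr", and the second then gives "yy".

yy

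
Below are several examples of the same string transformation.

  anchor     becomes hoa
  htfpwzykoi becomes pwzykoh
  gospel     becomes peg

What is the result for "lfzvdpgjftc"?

Each output is the input with this applied: swap the first and last characters, then delete the first 3 characters.
Working it through for "lfzvdpgjftc": intermediate "cfzvdpgjftl", final "vdpgjftl".
(Check on "gospel": → "lospeg" → "peg" ✓)

vdpgjftl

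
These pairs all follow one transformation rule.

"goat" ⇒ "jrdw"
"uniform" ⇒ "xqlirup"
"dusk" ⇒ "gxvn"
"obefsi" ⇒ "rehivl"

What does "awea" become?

dzhd

Each output is the input with this applied: shift every letter 3 places forward in the alphabet (wrapping around).
"awea" → "dzhd".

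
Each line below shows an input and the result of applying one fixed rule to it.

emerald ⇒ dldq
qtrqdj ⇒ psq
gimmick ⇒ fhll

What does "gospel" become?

fnr

What's happening: shift every letter 1 place backward in the alphabet (wrapping around), then delete the last 3 characters.
On "gospel": the first step gives "fnrodk", and the second then gives "fnr".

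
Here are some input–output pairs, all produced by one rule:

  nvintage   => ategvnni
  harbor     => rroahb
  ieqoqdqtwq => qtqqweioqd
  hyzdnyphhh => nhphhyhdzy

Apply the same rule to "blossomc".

In each case the input is transformed by: swap each adjacent pair of characters (1↔2, 3↔4, ...), then swap the front and back halves of the string.
"blossomc" → "lbsooscm" → "oscmlbso".
(Check on "harbor": → "ahbrro" → "rroahb" ✓)

oscmlbso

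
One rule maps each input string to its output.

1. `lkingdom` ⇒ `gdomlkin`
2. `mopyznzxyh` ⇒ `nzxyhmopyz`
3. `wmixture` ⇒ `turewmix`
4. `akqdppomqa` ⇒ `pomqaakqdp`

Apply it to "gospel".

What's happening: swap the front and back halves of the string.
On "gospel" that produces "pelgos".

pelgos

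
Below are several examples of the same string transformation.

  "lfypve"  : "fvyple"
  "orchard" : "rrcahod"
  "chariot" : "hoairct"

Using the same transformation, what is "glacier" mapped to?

leaicgr

Rule — take characters alternately from the front and the back (1st, last, 2nd, 2nd-last, ...), then move the first 2 characters to the end (rotate left by 2).
Starting from "glacier": after the first operation, "grleaic"; after the second, "leaicgr".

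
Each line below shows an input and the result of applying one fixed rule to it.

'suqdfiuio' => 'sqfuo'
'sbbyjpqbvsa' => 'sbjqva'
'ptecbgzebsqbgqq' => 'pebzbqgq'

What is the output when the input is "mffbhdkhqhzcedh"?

mfhkqzeh

In each case the input is transformed by: keep every other character starting from the first (positions 1st, 3rd, 5th, ...).
"mffbhdkhqhzcedh" → "mfhkqzeh".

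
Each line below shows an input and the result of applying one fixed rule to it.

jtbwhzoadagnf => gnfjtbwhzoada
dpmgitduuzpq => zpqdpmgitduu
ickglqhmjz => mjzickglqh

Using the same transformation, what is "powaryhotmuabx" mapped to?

Each output is the input with this applied: move the last 3 characters to the front (rotate right by 3).
"powaryhotmuabx" → "abxpowaryhotmu".

abxpowaryhotmu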